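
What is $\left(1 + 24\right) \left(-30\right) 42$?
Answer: $-31500$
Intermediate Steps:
$\left(1 + 24\right) \left(-30\right) 42 = 25 \left(-30\right) 42 = \left(-750\right) 42 = -31500$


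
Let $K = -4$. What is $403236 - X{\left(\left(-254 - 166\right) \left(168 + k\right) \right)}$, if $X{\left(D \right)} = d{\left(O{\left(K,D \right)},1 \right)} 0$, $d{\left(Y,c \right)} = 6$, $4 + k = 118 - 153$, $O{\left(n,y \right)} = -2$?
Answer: $403236$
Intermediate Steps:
$k = -39$ ($k = -4 + \left(118 - 153\right) = -4 - 35 = -39$)
$X{\left(D \right)} = 0$ ($X{\left(D \right)} = 6 \cdot 0 = 0$)
$403236 - X{\left(\left(-254 - 166\right) \left(168 + k\right) \right)} = 403236 - 0 = 403236 + 0 = 403236$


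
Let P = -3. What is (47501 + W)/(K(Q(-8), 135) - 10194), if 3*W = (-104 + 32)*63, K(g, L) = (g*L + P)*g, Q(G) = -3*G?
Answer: 45989/67494 ≈ 0.68138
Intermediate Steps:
K(g, L) = g*(-3 + L*g) (K(g, L) = (g*L - 3)*g = (L*g - 3)*g = (-3 + L*g)*g = g*(-3 + L*g))
W = -1512 (W = ((-104 + 32)*63)/3 = (-72*63)/3 = (⅓)*(-4536) = -1512)
(47501 + W)/(K(Q(-8), 135) - 10194) = (47501 - 1512)/((-3*(-8))*(-3 + 135*(-3*(-8))) - 10194) = 45989/(24*(-3 + 135*24) - 10194) = 45989/(24*(-3 + 3240) - 10194) = 45989/(24*3237 - 10194) = 45989/(77688 - 10194) = 45989/67494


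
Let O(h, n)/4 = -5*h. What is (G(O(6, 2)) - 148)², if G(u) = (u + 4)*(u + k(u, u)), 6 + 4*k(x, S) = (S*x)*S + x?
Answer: 2512959351089476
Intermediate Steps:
k(x, S) = -3/2 + x/4 + x*S²/4 (k(x, S) = -3/2 + ((S*x)*S + x)/4 = -3/2 + (x*S² + x)/4 = -3/2 + (x + x*S²)/4 = -3/2 + (x/4 + x*S²/4) = -3/2 + x/4 + x*S²/4)
O(h, n) = -20*h (O(h, n) = 4*(-5*h) = -20*h)
G(u) = (4 + u)*(-3/2 + u³/4 + 5*u/4) (G(u) = (u + 4)*(u + (-3/2 + u/4 + u*u²/4)) = (4 + u)*(u + (-3/2 + u/4 + u³/4)) = (4 + u)*(-3/2 + u³/4 + 5*u/4))
(G(O(6, 2)) - 148)² = ((-6 + (-20*6)³ + (-20*6)⁴/4 + 5*(-20*6)²/4 + 7*(-20*6)/2) - 148)² = ((-6 + (-120)³ + (¼)*(-120)⁴ + (5/4)*(-120)² + (7/2)*(-120)) - 148)² = ((-6 - 1728000 + (¼)*207360000 + (5/4)*14400 - 420) - 148)² = ((-6 - 1728000 + 51840000 + 18000 - 420) - 148)² = (50129574 - 148)² = 50129426² = 2512959351089476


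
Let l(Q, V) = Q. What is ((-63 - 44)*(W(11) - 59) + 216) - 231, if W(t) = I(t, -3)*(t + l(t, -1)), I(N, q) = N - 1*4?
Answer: -10180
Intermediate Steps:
I(N, q) = -4 + N (I(N, q) = N - 4 = -4 + N)
W(t) = 2*t*(-4 + t) (W(t) = (-4 + t)*(t + t) = (-4 + t)*(2*t) = 2*t*(-4 + t))
((-63 - 44)*(W(11) - 59) + 216) - 231 = ((-63 - 44)*(2*11*(-4 + 11) - 59) + 216) - 231 = (-107*(2*11*7 - 59) + 216) - 231 = (-107*(154 - 59) + 216) - 231 = (-107*95 + 216) - 231 = (-10165 + 216) - 231 = -9949 - 231 = -10180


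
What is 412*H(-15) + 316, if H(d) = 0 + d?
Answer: -5864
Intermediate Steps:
H(d) = d
412*H(-15) + 316 = 412*(-15) + 316 = -6180 + 316 = -5864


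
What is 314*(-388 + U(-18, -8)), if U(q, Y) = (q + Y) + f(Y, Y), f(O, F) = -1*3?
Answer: -130938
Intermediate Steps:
f(O, F) = -3
U(q, Y) = -3 + Y + q (U(q, Y) = (q + Y) - 3 = (Y + q) - 3 = -3 + Y + q)
314*(-388 + U(-18, -8)) = 314*(-388 + (-3 - 8 - 18)) = 314*(-388 - 29) = 314*(-417) = -130938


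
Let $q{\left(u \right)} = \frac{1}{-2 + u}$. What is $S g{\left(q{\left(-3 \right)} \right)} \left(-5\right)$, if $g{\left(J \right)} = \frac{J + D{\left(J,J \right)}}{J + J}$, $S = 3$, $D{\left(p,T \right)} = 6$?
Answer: $\frac{435}{2} \approx 217.5$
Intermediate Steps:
$g{\left(J \right)} = \frac{6 + J}{2 J}$ ($g{\left(J \right)} = \frac{J + 6}{J + J} = \frac{6 + J}{2 J}$)
$S g{\left(q{\left(-3 \right)} \right)} \left(-5\right) = 3 \frac{6 + \frac{1}{-2 - 3}}{2 \frac{1}{-2 - 3}} \left(-5\right) = 3 \frac{6 + \frac{1}{-5}}{2 \frac{1}{-5}} \left(-5\right) = 3 \frac{6 - \frac{1}{5}}{2 \left(- \frac{1}{5}\right)} \left(-5\right) = 3 \cdot \frac{1}{2} \left(-5\right) \frac{29}{5} \left(-5\right) = 3 \left(- \frac{29}{2}\right) \left(-5\right) = \left(- \frac{87}{2}\right) \left(-5\right) = \frac{435}{2}$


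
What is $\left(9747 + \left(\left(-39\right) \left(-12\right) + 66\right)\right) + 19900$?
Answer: $30181$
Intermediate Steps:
$\left(9747 + \left(\left(-39\right) \left(-12\right) + 66\right)\right) + 19900 = \left(9747 + \left(468 + 66\right)\right) + 19900 = \left(9747 + 534\right) + 19900 = 10281 + 19900 = 30181$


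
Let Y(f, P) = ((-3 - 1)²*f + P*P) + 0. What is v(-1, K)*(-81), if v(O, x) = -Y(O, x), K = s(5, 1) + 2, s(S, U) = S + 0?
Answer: 2673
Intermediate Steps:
Y(f, P) = P² + 16*f (Y(f, P) = ((-4)²*f + P²) + 0 = (16*f + P²) + 0 = (P² + 16*f) + 0 = P² + 16*f)
s(S, U) = S
K = 7 (K = 5 + 2 = 7)
v(O, x) = -x² - 16*O (v(O, x) = -(x² + 16*O) = -x² - 16*O)
v(-1, K)*(-81) = (-1*7² - 16*(-1))*(-81) = (-1*49 + 16)*(-81) = (-49 + 16)*(-81) = -33*(-81) = 2673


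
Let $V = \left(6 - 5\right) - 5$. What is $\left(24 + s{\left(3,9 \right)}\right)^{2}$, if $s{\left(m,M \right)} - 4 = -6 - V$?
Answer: $676$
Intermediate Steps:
$V = -4$ ($V = 1 - 5 = -4$)
$s{\left(m,M \right)} = 2$ ($s{\left(m,M \right)} = 4 - 2 = 2$)
$\left(24 + s{\left(3,9 \right)}\right)^{2} = \left(24 + 2\right)^{2} = 26^{2} = 676$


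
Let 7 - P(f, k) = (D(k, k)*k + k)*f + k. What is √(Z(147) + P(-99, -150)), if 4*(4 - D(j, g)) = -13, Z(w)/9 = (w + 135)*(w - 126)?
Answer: I*√276230/2 ≈ 262.79*I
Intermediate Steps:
Z(w) = 9*(-126 + w)*(135 + w) (Z(w) = 9*((w + 135)*(w - 126)) = 9*((135 + w)*(-126 + w)) = 9*((-126 + w)*(135 + w)) = 9*(-126 + w)*(135 + w))
D(j, g) = 29/4 (D(j, g) = 4 - ¼*(-13) = 4 + 13/4 = 29/4)
P(f, k) = 7 - k - 33*f*k/4 (P(f, k) = 7 - ((29*k/4 + k)*f + k) = 7 - ((33*k/4)*f + k) = 7 - (33*f*k/4 + k) = 7 - (k + 33*f*k/4) = 7 + (-k - 33*f*k/4) = 7 - k - 33*f*k/4)
√(Z(147) + P(-99, -150)) = √((-153090 + 9*147² + 81*147) + (7 - 1*(-150) - 33/4*(-99)*(-150))) = √((-153090 + 9*21609 + 11907) + (7 + 150 - 245025/2)) = √((-153090 + 194481 + 11907) - 244711/2) = √(53298 - 244711/2) = √(-138115/2) = I*√276230/2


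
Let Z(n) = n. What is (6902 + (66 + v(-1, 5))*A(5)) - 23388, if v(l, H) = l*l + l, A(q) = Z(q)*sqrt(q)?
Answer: -16486 + 330*sqrt(5) ≈ -15748.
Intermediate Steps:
A(q) = q**(3/2) (A(q) = q*sqrt(q) = q**(3/2))
v(l, H) = l + l**2 (v(l, H) = l**2 + l = l + l**2)
(6902 + (66 + v(-1, 5))*A(5)) - 23388 = (6902 + (66 - (1 - 1))*5**(3/2)) - 23388 = (6902 + (66 - 1*0)*(5*sqrt(5))) - 23388 = (6902 + (66 + 0)*(5*sqrt(5))) - 23388 = (6902 + 66*(5*sqrt(5))) - 23388 = (6902 + 330*sqrt(5)) - 23388 = -16486 + 330*sqrt(5)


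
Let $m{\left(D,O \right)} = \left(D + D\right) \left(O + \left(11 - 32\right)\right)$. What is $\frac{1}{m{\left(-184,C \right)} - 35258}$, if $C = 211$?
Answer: $- \frac{1}{105178} \approx -9.5077 \cdot 10^{-6}$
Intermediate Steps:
$m{\left(D,O \right)} = 2 D \left(-21 + O\right)$ ($m{\left(D,O \right)} = 2 D \left(O + \left(11 - 32\right)\right) = 2 D \left(O - 21\right) = 2 D \left(-21 + O\right)$)
$\frac{1}{m{\left(-184,C \right)} - 35258} = \frac{1}{2 \left(-184\right) \left(-21 + 211\right) - 35258} = \frac{1}{2 \left(-184\right) 190 - 35258} = \frac{1}{-69920 - 35258} = \frac{1}{-105178} = - \frac{1}{105178}$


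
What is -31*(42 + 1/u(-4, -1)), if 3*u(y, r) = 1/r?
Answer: -1209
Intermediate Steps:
u(y, r) = 1/(3*r)
-31*(42 + 1/u(-4, -1)) = -31*(42 + 1/((1/3)/(-1))) = -31*(42 + 1/((1/3)*(-1))) = -31*(42 + 1/(-1/3)) = -31*(42 - 3) = -31*39 = -1209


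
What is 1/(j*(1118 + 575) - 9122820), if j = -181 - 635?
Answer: -1/10504308 ≈ -9.5199e-8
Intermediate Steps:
j = -816
1/(j*(1118 + 575) - 9122820) = 1/(-816*(1118 + 575) - 9122820) = 1/(-816*1693 - 9122820) = 1/(-1381488 - 9122820) = 1/(-10504308) = -1/10504308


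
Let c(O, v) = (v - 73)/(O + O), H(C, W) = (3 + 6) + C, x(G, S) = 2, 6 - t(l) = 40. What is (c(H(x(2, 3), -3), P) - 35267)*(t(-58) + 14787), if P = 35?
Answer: -5723514868/11 ≈ -5.2032e+8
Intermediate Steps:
t(l) = -34 (t(l) = 6 - 1*40 = 6 - 40 = -34)
H(C, W) = 9 + C
c(O, v) = (-73 + v)/(2*O) (c(O, v) = (-73 + v)/((2*O)) = (-73 + v)*(1/(2*O)) = (-73 + v)/(2*O))
(c(H(x(2, 3), -3), P) - 35267)*(t(-58) + 14787) = ((-73 + 35)/(2*(9 + 2)) - 35267)*(-34 + 14787) = ((½)*(-38)/11 - 35267)*14753 = ((½)*(1/11)*(-38) - 35267)*14753 = (-19/11 - 35267)*14753 = -387956/11*14753 = -5723514868/11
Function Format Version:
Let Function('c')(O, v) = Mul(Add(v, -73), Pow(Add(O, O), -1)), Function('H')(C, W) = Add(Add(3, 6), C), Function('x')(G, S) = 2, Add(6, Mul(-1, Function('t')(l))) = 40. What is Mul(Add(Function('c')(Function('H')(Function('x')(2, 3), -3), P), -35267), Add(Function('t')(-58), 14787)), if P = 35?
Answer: Rational(-5723514868, 11) ≈ -5.2032e+8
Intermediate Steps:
Function('t')(l) = -34 (Function('t')(l) = Add(6, Mul(-1, 40)) = Add(6, -40) = -34)
Function('H')(C, W) = Add(9, C)
Function('c')(O, v) = Mul(Rational(1, 2), Pow(O, -1), Add(-73, v)) (Function('c')(O, v) = Mul(Add(-73, v), Pow(Mul(2, O), -1)) = Mul(Add(-73, v), Mul(Rational(1, 2), Pow(O, -1))) = Mul(Rational(1, 2), Pow(O, -1), Add(-73, v)))
Mul(Add(Function('c')(Function('H')(Function('x')(2, 3), -3), P), -35267), Add(Function('t')(-58), 14787)) = Mul(Add(Mul(Rational(1, 2), Pow(Add(9, 2), -1), Add(-73, 35)), -35267), Add(-34, 14787)) = Mul(Add(Mul(Rational(1, 2), Pow(11, -1), -38), -35267), 14753) = Mul(Add(Mul(Rational(1, 2), Rational(1, 11), -38), -35267), 14753) = Mul(Add(Rational(-19, 11), -35267), 14753) = Mul(Rational(-387956, 11), 14753) = Rational(-5723514868, 11)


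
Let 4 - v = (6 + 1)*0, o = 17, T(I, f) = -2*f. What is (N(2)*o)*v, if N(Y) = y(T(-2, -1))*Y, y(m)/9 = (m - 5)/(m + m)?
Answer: -918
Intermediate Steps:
y(m) = 9*(-5 + m)/(2*m) (y(m) = 9*((m - 5)/(m + m)) = 9*((-5 + m)/((2*m))) = 9*((-5 + m)*(1/(2*m))) = 9*((-5 + m)/(2*m)) = 9*(-5 + m)/(2*m))
v = 4 (v = 4 - (6 + 1)*0 = 4 - 7*0 = 4 - 1*0 = 4 + 0 = 4)
N(Y) = -27*Y/4 (N(Y) = (9*(-5 - 2*(-1))/(2*((-2*(-1)))))*Y = ((9/2)*(-5 + 2)/2)*Y = ((9/2)*(½)*(-3))*Y = -27*Y/4)
(N(2)*o)*v = (-27/4*2*17)*4 = -27/2*17*4 = -459/2*4 = -918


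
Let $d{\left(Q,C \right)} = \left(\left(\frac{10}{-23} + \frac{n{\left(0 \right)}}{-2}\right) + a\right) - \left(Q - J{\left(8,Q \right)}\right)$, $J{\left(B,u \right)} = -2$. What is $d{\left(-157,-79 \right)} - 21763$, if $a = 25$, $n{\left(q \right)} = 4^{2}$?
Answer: $- \frac{496603}{23} \approx -21591.0$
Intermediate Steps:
$n{\left(q \right)} = 16$
$d{\left(Q,C \right)} = \frac{335}{23} - Q$ ($d{\left(Q,C \right)} = \left(\left(\frac{10}{-23} + \frac{16}{-2}\right) + 25\right) - \left(2 + Q\right) = \left(\left(10 \left(- \frac{1}{23}\right) + 16 \left(- \frac{1}{2}\right)\right) + 25\right) - \left(2 + Q\right) = \left(\left(- \frac{10}{23} - 8\right) + 25\right) - \left(2 + Q\right) = \left(- \frac{194}{23} + 25\right) - \left(2 + Q\right) = \frac{381}{23} - \left(2 + Q\right) = \frac{335}{23} - Q$)
$d{\left(-157,-79 \right)} - 21763 = \left(\frac{335}{23} - -157\right) - 21763 = \left(\frac{335}{23} + 157\right) - 21763 = \frac{3946}{23} - 21763 = - \frac{496603}{23}$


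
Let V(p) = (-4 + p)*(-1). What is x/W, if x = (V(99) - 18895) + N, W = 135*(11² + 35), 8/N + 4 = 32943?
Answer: -312755801/346847670 ≈ -0.90171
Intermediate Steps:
N = 8/32939 (N = 8/(-4 + 32943) = 8/32939 ≈ 0.00024287)
V(p) = 4 - p
W = 21060 (W = 135*(121 + 35) = 135*156 = 21060)
x = -625511602/32939 (x = ((4 - 1*99) - 18895) + 8/32939 = ((4 - 99) - 18895) + 8/32939 = (-95 - 18895) + 8/32939 = -18990 + 8/32939 = -625511602/32939 ≈ -18990.)
x/W = -625511602/32939/21060 = -625511602/32939*1/21060 = -312755801/346847670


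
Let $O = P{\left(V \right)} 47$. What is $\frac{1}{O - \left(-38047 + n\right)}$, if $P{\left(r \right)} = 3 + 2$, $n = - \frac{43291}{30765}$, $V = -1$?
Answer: $\frac{30765}{1177789021} \approx 2.6121 \cdot 10^{-5}$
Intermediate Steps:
$n = - \frac{43291}{30765}$ ($n = \left(-43291\right) \frac{1}{30765} = - \frac{43291}{30765} \approx -1.4072$)
$P{\left(r \right)} = 5$
$O = 235$ ($O = 5 \cdot 47 = 235$)
$\frac{1}{O - \left(-38047 + n\right)} = \frac{1}{235 + \left(38047 - - \frac{43291}{30765}\right)} = \frac{1}{235 + \left(38047 + \frac{43291}{30765}\right)} = \frac{1}{235 + \frac{1170559246}{30765}} = \frac{1}{\frac{1177789021}{30765}} = \frac{30765}{1177789021}$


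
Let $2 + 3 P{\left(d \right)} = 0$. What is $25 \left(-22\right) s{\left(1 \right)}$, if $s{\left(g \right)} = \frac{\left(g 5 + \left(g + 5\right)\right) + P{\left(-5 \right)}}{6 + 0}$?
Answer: $- \frac{8525}{9} \approx -947.22$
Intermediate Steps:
$P{\left(d \right)} = - \frac{2}{3}$ ($P{\left(d \right)} = - \frac{2}{3} + \frac{1}{3} \cdot 0 = - \frac{2}{3} + 0 = - \frac{2}{3}$)
$s{\left(g \right)} = \frac{13}{18} + g$ ($s{\left(g \right)} = \frac{\left(g 5 + \left(g + 5\right)\right) - \frac{2}{3}}{6 + 0} = \frac{\left(5 g + \left(5 + g\right)\right) - \frac{2}{3}}{6} = \left(\left(5 + 6 g\right) - \frac{2}{3}\right) \frac{1}{6} = \left(\frac{13}{3} + 6 g\right) \frac{1}{6} = \frac{13}{18} + g$)
$25 \left(-22\right) s{\left(1 \right)} = 25 \left(-22\right) \left(\frac{13}{18} + 1\right) = \left(-550\right) \frac{31}{18} = - \frac{8525}{9}$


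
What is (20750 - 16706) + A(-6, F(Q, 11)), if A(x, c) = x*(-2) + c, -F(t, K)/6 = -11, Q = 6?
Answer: 4122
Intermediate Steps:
F(t, K) = 66 (F(t, K) = -6*(-11) = 66)
A(x, c) = c - 2*x (A(x, c) = -2*x + c = c - 2*x)
(20750 - 16706) + A(-6, F(Q, 11)) = (20750 - 16706) + (66 - 2*(-6)) = 4044 + (66 + 12) = 4044 + 78 = 4122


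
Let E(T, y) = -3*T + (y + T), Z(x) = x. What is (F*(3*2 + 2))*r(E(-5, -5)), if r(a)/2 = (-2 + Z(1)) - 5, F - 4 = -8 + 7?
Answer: -288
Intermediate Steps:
F = 3 (F = 4 + (-8 + 7) = 4 - 1 = 3)
E(T, y) = y - 2*T (E(T, y) = -3*T + (T + y) = y - 2*T)
r(a) = -12 (r(a) = 2*((-2 + 1) - 5) = 2*(-1 - 5) = 2*(-6) = -12)
(F*(3*2 + 2))*r(E(-5, -5)) = (3*(3*2 + 2))*(-12) = (3*(6 + 2))*(-12) = (3*8)*(-12) = 24*(-12) = -288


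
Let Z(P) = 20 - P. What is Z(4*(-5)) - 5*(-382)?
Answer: 1950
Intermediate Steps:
Z(4*(-5)) - 5*(-382) = (20 - 4*(-5)) - 5*(-382) = (20 - 1*(-20)) + 1910 = (20 + 20) + 1910 = 40 + 1910 = 1950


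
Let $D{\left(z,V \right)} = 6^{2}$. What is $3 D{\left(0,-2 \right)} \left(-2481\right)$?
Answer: $-267948$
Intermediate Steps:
$D{\left(z,V \right)} = 36$
$3 D{\left(0,-2 \right)} \left(-2481\right) = 3 \cdot 36 \left(-2481\right) = 108 \left(-2481\right) = -267948$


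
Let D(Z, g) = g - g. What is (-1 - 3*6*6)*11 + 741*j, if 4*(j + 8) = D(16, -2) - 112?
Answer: -27875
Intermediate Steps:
D(Z, g) = 0
j = -36 (j = -8 + (0 - 112)/4 = -8 + (1/4)*(-112) = -8 - 28 = -36)
(-1 - 3*6*6)*11 + 741*j = (-1 - 3*6*6)*11 + 741*(-36) = (-1 - 18*6)*11 - 26676 = (-1 - 108)*11 - 26676 = -109*11 - 26676 = -1199 - 26676 = -27875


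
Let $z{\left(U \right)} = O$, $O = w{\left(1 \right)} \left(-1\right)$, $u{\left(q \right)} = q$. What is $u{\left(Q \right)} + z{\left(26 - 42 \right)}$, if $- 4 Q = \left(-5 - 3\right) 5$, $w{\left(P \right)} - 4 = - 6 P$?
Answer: $12$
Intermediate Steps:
$w{\left(P \right)} = 4 - 6 P$
$Q = 10$ ($Q = - \frac{\left(-5 - 3\right) 5}{4} = - \frac{\left(-8\right) 5}{4} = \left(- \frac{1}{4}\right) \left(-40\right) = 10$)
$O = 2$ ($O = \left(4 - 6\right) \left(-1\right) = \left(-2\right) \left(-1\right) = 2$)
$z{\left(U \right)} = 2$
$u{\left(Q \right)} + z{\left(26 - 42 \right)} = 10 + 2 = 12$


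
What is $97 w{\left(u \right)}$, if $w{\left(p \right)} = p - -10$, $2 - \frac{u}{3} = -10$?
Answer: $4462$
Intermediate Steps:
$u = 36$ ($u = 6 - -30 = 6 + 30 = 36$)
$w{\left(p \right)} = 10 + p$ ($w{\left(p \right)} = p + 10 = 10 + p$)
$97 w{\left(u \right)} = 97 \left(10 + 36\right) = 97 \cdot 46 = 4462$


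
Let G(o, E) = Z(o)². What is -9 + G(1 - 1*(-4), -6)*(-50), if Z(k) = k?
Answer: -1259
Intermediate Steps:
G(o, E) = o²
-9 + G(1 - 1*(-4), -6)*(-50) = -9 + (1 - 1*(-4))²*(-50) = -9 + (1 + 4)²*(-50) = -9 + 5²*(-50) = -9 + 25*(-50) = -9 - 1250 = -1259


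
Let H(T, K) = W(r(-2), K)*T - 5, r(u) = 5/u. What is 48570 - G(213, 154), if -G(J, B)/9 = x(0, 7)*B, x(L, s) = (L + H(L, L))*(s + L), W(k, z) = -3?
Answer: 60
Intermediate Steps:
H(T, K) = -5 - 3*T (H(T, K) = -3*T - 5 = -5 - 3*T)
x(L, s) = (-5 - 2*L)*(L + s) (x(L, s) = (L + (-5 - 3*L))*(s + L) = (-5 - 2*L)*(L + s))
G(J, B) = 315*B (G(J, B) = -9*(-5*0 - 5*7 - 2*0² - 2*0*7)*B = -9*(0 - 35 - 2*0 + 0)*B = -9*(0 - 35 + 0 + 0)*B = -(-315)*B = 315*B)
48570 - G(213, 154) = 48570 - 315*154 = 48570 - 1*48510 = 48570 - 48510 = 60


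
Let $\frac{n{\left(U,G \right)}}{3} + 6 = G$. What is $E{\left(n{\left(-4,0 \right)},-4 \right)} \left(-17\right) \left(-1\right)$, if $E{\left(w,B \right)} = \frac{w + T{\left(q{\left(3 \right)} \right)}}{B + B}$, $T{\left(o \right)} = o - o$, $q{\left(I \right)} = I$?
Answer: $\frac{153}{4} \approx 38.25$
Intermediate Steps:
$n{\left(U,G \right)} = -18 + 3 G$
$T{\left(o \right)} = 0$
$E{\left(w,B \right)} = \frac{w}{2 B}$ ($E{\left(w,B \right)} = \frac{w + 0}{B + B} = \frac{w}{2 B}$)
$E{\left(n{\left(-4,0 \right)},-4 \right)} \left(-17\right) \left(-1\right) = \frac{-18 + 3 \cdot 0}{2 \left(-4\right)} \left(-17\right) \left(-1\right) = \frac{1}{2} \left(-18 + 0\right) \left(- \frac{1}{4}\right) \left(-17\right) \left(-1\right) = \frac{1}{2} \left(-18\right) \left(- \frac{1}{4}\right) \left(-17\right) \left(-1\right) = \frac{9}{4} \left(-17\right) \left(-1\right) = \left(- \frac{153}{4}\right) \left(-1\right) = \frac{153}{4}$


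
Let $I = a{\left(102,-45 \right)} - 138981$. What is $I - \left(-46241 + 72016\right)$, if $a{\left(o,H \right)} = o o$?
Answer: $-154352$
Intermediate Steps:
$a{\left(o,H \right)} = o^{2}$
$I = -128577$ ($I = 102^{2} - 138981 = 10404 - 138981 = -128577$)
$I - \left(-46241 + 72016\right) = -128577 - \left(-46241 + 72016\right) = -128577 - 25775 = -154352$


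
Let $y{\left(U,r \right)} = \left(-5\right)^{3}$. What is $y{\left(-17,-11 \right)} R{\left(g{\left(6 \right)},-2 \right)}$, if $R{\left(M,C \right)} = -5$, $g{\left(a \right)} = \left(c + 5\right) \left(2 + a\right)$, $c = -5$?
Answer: $625$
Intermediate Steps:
$y{\left(U,r \right)} = -125$
$g{\left(a \right)} = 0$ ($g{\left(a \right)} = \left(-5 + 5\right) \left(2 + a\right) = 0 \left(2 + a\right) = 0$)
$y{\left(-17,-11 \right)} R{\left(g{\left(6 \right)},-2 \right)} = \left(-125\right) \left(-5\right) = 625$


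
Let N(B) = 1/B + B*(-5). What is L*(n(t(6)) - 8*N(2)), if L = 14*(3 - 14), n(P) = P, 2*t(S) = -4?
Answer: -11396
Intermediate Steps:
t(S) = -2 (t(S) = (½)*(-4) = -2)
N(B) = 1/B - 5*B
L = -154 (L = 14*(-11) = -154)
L*(n(t(6)) - 8*N(2)) = -154*(-2 - 8*(1/2 - 5*2)) = -154*(-2 - 8*(½ - 10)) = -154*(-2 - 8*(-19/2)) = -154*(-2 + 76) = -154*74 = -11396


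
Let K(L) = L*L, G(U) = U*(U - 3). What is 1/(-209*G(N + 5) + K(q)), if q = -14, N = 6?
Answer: -1/18196 ≈ -5.4957e-5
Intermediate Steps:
G(U) = U*(-3 + U)
K(L) = L²
1/(-209*G(N + 5) + K(q)) = 1/(-209*(6 + 5)*(-3 + (6 + 5)) + (-14)²) = 1/(-2299*(-3 + 11) + 196) = 1/(-2299*8 + 196) = 1/(-209*88 + 196) = 1/(-18392 + 196) = 1/(-18196) = -1/18196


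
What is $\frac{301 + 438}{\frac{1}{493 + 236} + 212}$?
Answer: $\frac{538731}{154549} \approx 3.4858$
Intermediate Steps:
$\frac{301 + 438}{\frac{1}{493 + 236} + 212} = \frac{739}{\frac{1}{729} + 212} = \frac{739}{\frac{154549}{729}} = 739 \cdot \frac{729}{154549} = \frac{538731}{154549}$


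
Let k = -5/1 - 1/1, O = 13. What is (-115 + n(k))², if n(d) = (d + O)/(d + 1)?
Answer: 338724/25 ≈ 13549.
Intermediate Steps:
k = -6 (k = -5*1 - 1*1 = -5 - 1 = -6)
n(d) = (13 + d)/(1 + d) (n(d) = (d + 13)/(d + 1) = (13 + d)/(1 + d))
(-115 + n(k))² = (-115 + (13 - 6)/(1 - 6))² = (-115 + 7/(-5))² = (-115 - ⅕*7)² = (-115 - 7/5)² = (-582/5)² = 338724/25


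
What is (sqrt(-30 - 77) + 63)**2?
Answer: (63 + I*sqrt(107))**2 ≈ 3862.0 + 1303.4*I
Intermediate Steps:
(sqrt(-30 - 77) + 63)**2 = (sqrt(-107) + 63)**2 = (I*sqrt(107) + 63)**2 = (63 + I*sqrt(107))**2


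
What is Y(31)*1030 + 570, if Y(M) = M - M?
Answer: 570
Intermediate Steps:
Y(M) = 0
Y(31)*1030 + 570 = 0*1030 + 570 = 0 + 570 = 570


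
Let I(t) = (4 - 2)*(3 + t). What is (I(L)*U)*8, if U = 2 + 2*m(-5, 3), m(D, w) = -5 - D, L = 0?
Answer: 96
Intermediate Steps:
U = 2 (U = 2 + 2*(-5 - 1*(-5)) = 2 + 2*(-5 + 5) = 2 + 2*0 = 2 + 0 = 2)
I(t) = 6 + 2*t (I(t) = 2*(3 + t) = 6 + 2*t)
(I(L)*U)*8 = ((6 + 2*0)*2)*8 = ((6 + 0)*2)*8 = (6*2)*8 = 12*8 = 96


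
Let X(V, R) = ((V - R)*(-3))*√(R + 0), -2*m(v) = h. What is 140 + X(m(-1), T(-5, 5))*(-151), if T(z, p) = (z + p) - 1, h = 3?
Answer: 140 - 453*I/2 ≈ 140.0 - 226.5*I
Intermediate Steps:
m(v) = -3/2 (m(v) = -½*3 = -3/2)
T(z, p) = -1 + p + z (T(z, p) = (p + z) - 1 = -1 + p + z)
X(V, R) = √R*(-3*V + 3*R) (X(V, R) = (-3*V + 3*R)*√R = √R*(-3*V + 3*R))
140 + X(m(-1), T(-5, 5))*(-151) = 140 + (3*√(-1 + 5 - 5)*((-1 + 5 - 5) - 1*(-3/2)))*(-151) = 140 + (3*√(-1)*(-1 + 3/2))*(-151) = 140 + (3*I*(½))*(-151) = 140 + (3*I/2)*(-151) = 140 - 453*I/2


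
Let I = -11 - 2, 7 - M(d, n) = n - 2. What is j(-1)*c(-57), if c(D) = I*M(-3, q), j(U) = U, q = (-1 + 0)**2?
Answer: 104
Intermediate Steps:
q = 1 (q = (-1)**2 = 1)
M(d, n) = 9 - n (M(d, n) = 7 - (n - 2) = 7 - (-2 + n) = 7 + (2 - n) = 9 - n)
I = -13
c(D) = -104 (c(D) = -13*(9 - 1*1) = -13*(9 - 1) = -13*8 = -104)
j(-1)*c(-57) = -1*(-104) = 104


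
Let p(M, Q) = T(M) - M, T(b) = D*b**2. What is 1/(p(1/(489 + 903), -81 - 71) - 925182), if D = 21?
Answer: -645888/597563952073 ≈ -1.0809e-6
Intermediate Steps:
T(b) = 21*b**2
p(M, Q) = -M + 21*M**2 (p(M, Q) = 21*M**2 - M = -M + 21*M**2)
1/(p(1/(489 + 903), -81 - 71) - 925182) = 1/((-1 + 21/(489 + 903))/(489 + 903) - 925182) = 1/((-1 + 21/1392)/1392 - 925182) = 1/((-1 + 21*(1/1392))/1392 - 925182) = 1/((-1 + 7/464)/1392 - 925182) = 1/((1/1392)*(-457/464) - 925182) = 1/(-457/645888 - 925182) = 1/(-597563952073/645888) = -645888/597563952073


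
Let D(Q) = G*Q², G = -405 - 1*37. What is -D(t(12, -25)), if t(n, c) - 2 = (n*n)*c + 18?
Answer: 5664848800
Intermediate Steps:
G = -442 (G = -405 - 37 = -442)
t(n, c) = 20 + c*n² (t(n, c) = 2 + ((n*n)*c + 18) = 2 + (n²*c + 18) = 2 + (c*n² + 18) = 2 + (18 + c*n²) = 20 + c*n²)
D(Q) = -442*Q²
-D(t(12, -25)) = -(-442)*(20 - 25*12²)² = -(-442)*(20 - 25*144)² = -(-442)*(20 - 3600)² = -(-442)*(-3580)² = -(-442)*12816400 = -1*(-5664848800) = 5664848800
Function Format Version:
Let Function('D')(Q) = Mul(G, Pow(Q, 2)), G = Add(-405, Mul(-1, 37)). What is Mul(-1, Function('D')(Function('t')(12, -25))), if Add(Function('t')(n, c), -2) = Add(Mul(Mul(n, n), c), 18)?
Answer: 5664848800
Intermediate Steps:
G = -442 (G = Add(-405, -37) = -442)
Function('t')(n, c) = Add(20, Mul(c, Pow(n, 2))) (Function('t')(n, c) = Add(2, Add(Mul(Mul(n, n), c), 18)) = Add(2, Add(Mul(Pow(n, 2), c), 18)) = Add(2, Add(Mul(c, Pow(n, 2)), 18)) = Add(2, Add(18, Mul(c, Pow(n, 2)))) = Add(20, Mul(c, Pow(n, 2))))
Function('D')(Q) = Mul(-442, Pow(Q, 2))
Mul(-1, Function('D')(Function('t')(12, -25))) = Mul(-1, Mul(-442, Pow(Add(20, Mul(-25, Pow(12, 2))), 2))) = Mul(-1, Mul(-442, Pow(Add(20, Mul(-25, 144)), 2))) = Mul(-1, Mul(-442, Pow(Add(20, -3600), 2))) = Mul(-1, Mul(-442, Pow(-3580, 2))) = Mul(-1, Mul(-442, 12816400)) = Mul(-1, -5664848800) = 5664848800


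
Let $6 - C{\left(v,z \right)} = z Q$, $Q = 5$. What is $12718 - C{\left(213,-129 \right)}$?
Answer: $12067$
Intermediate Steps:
$C{\left(v,z \right)} = 6 - 5 z$ ($C{\left(v,z \right)} = 6 - z 5 = 6 - 5 z$)
$12718 - C{\left(213,-129 \right)} = 12718 - \left(6 - -645\right) = 12718 - \left(6 + 645\right) = 12718 - 651 = 12067$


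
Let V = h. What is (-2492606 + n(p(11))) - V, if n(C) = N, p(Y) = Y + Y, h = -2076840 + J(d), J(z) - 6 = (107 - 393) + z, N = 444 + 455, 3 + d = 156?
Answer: -414740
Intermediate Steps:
d = 153 (d = -3 + 156 = 153)
N = 899
J(z) = -280 + z (J(z) = 6 + ((107 - 393) + z) = 6 + (-286 + z) = -280 + z)
h = -2076967 (h = -2076840 + (-280 + 153) = -2076840 - 127 = -2076967)
p(Y) = 2*Y
n(C) = 899
V = -2076967
(-2492606 + n(p(11))) - V = (-2492606 + 899) - 1*(-2076967) = -2491707 + 2076967 = -414740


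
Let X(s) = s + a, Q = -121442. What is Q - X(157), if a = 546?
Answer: -122145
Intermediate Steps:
X(s) = 546 + s (X(s) = s + 546 = 546 + s)
Q - X(157) = -121442 - (546 + 157) = -121442 - 1*703 = -121442 - 703 = -122145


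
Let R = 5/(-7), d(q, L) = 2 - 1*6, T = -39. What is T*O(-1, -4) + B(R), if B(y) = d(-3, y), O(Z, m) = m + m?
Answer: 308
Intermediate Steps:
O(Z, m) = 2*m
d(q, L) = -4 (d(q, L) = 2 - 6 = -4)
R = -5/7 (R = 5*(-⅐) = -5/7 ≈ -0.71429)
B(y) = -4
T*O(-1, -4) + B(R) = -78*(-4) - 4 = -39*(-8) - 4 = 312 - 4 = 308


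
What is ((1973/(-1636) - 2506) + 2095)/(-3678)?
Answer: 674369/6017208 ≈ 0.11207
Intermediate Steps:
((1973/(-1636) - 2506) + 2095)/(-3678) = ((1973*(-1/1636) - 2506) + 2095)*(-1/3678) = ((-1973/1636 - 2506) + 2095)*(-1/3678) = (-4101789/1636 + 2095)*(-1/3678) = -674369/1636*(-1/3678) = 674369/6017208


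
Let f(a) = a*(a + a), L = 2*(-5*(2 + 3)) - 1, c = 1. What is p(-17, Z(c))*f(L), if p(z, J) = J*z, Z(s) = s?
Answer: -88434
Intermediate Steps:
L = -51 (L = 2*(-5*5) - 1 = 2*(-25) - 1 = -50 - 1 = -51)
f(a) = 2*a² (f(a) = a*(2*a) = 2*a²)
p(-17, Z(c))*f(L) = (1*(-17))*(2*(-51)²) = -34*2601 = -17*5202 = -88434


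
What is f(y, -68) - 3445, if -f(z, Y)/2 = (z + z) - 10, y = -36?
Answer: -3281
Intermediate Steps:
f(z, Y) = 20 - 4*z (f(z, Y) = -2*((z + z) - 10) = -2*(2*z - 10) = -2*(-10 + 2*z) = 20 - 4*z)
f(y, -68) - 3445 = (20 - 4*(-36)) - 3445 = (20 + 144) - 3445 = 164 - 3445 = -3281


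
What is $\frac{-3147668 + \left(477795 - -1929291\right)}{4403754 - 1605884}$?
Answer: $- \frac{370291}{1398935} \approx -0.26469$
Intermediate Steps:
$\frac{-3147668 + \left(477795 - -1929291\right)}{4403754 - 1605884} = \frac{-3147668 + \left(477795 + 1929291\right)}{2797870} = \left(-3147668 + 2407086\right) \frac{1}{2797870} = \left(-740582\right) \frac{1}{2797870} = - \frac{370291}{1398935}$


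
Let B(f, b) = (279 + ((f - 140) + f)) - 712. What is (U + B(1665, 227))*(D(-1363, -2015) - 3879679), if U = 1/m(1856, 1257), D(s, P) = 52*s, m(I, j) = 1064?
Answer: -1655535944885/152 ≈ -1.0892e+10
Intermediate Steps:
U = 1/1064 ≈ 0.00093985
B(f, b) = -573 + 2*f (B(f, b) = (279 + ((-140 + f) + f)) - 712 = (279 + (-140 + 2*f)) - 712 = (139 + 2*f) - 712 = -573 + 2*f)
(U + B(1665, 227))*(D(-1363, -2015) - 3879679) = (1/1064 + (-573 + 2*1665))*(52*(-1363) - 3879679) = (1/1064 + (-573 + 3330))*(-70876 - 3879679) = (1/1064 + 2757)*(-3950555) = (2933449/1064)*(-3950555) = -1655535944885/152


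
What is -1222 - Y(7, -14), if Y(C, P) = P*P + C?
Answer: -1425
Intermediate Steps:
Y(C, P) = C + P**2 (Y(C, P) = P**2 + C = C + P**2)
-1222 - Y(7, -14) = -1222 - (7 + (-14)**2) = -1222 - (7 + 196) = -1222 - 1*203 = -1222 - 203 = -1425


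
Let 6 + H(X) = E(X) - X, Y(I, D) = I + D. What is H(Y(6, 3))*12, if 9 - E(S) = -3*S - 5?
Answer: 312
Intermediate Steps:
E(S) = 14 + 3*S (E(S) = 9 - (-3*S - 5) = 9 - (-5 - 3*S) = 9 + (5 + 3*S) = 14 + 3*S)
Y(I, D) = D + I
H(X) = 8 + 2*X (H(X) = -6 + ((14 + 3*X) - X) = -6 + (14 + 2*X) = 8 + 2*X)
H(Y(6, 3))*12 = (8 + 2*(3 + 6))*12 = (8 + 2*9)*12 = (8 + 18)*12 = 26*12 = 312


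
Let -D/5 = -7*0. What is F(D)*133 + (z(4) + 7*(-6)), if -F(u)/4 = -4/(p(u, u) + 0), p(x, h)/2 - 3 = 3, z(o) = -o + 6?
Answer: 412/3 ≈ 137.33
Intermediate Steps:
z(o) = 6 - o
p(x, h) = 12 (p(x, h) = 6 + 2*3 = 6 + 6 = 12)
D = 0 (D = -(-35)*0 = -5*0 = 0)
F(u) = 4/3 (F(u) = -(-16)/(12 + 0) = -(-16)/12 = -4*(-⅓) = 4/3)
F(D)*133 + (z(4) + 7*(-6)) = (4/3)*133 + ((6 - 1*4) + 7*(-6)) = 532/3 + ((6 - 4) - 42) = 532/3 + (2 - 42) = 532/3 - 40 = 412/3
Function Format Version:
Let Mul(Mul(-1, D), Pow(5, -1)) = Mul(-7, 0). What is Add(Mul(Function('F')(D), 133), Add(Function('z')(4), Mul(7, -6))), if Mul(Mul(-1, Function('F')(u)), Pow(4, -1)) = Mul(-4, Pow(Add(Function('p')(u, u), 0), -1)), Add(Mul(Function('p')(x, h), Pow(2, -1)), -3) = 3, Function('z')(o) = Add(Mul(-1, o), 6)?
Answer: Rational(412, 3) ≈ 137.33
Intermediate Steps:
Function('z')(o) = Add(6, Mul(-1, o))
Function('p')(x, h) = 12 (Function('p')(x, h) = Add(6, Mul(2, 3)) = Add(6, 6) = 12)
D = 0 (D = Mul(-5, Mul(-7, 0)) = Mul(-5, 0) = 0)
Function('F')(u) = Rational(4, 3) (Function('F')(u) = Mul(-4, Mul(-4, Pow(Add(12, 0), -1))) = Mul(-4, Mul(-4, Pow(12, -1))) = Mul(-4, Mul(-4, Rational(1, 12))) = Mul(-4, Rational(-1, 3)) = Rational(4, 3))
Add(Mul(Function('F')(D), 133), Add(Function('z')(4), Mul(7, -6))) = Add(Mul(Rational(4, 3), 133), Add(Add(6, Mul(-1, 4)), Mul(7, -6))) = Add(Rational(532, 3), Add(Add(6, -4), -42)) = Add(Rational(532, 3), Add(2, -42)) = Add(Rational(532, 3), -40) = Rational(412, 3)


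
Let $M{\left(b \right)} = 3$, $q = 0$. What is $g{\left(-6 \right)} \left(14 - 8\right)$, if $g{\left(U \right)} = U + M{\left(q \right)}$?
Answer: $-18$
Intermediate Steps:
$g{\left(U \right)} = 3 + U$ ($g{\left(U \right)} = U + 3 = 3 + U$)
$g{\left(-6 \right)} \left(14 - 8\right) = \left(3 - 6\right) \left(14 - 8\right) = - 3 \left(14 - 8\right) = \left(-3\right) 6 = -18$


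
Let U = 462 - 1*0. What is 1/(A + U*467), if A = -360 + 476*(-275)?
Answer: 1/84494 ≈ 1.1835e-5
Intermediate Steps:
U = 462 (U = 462 + 0 = 462)
A = -131260 (A = -360 - 130900 = -131260)
1/(A + U*467) = 1/(-131260 + 462*467) = 1/(-131260 + 215754) = 1/84494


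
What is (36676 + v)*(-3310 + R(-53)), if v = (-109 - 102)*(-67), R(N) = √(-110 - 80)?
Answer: -168191030 + 50813*I*√190 ≈ -1.6819e+8 + 7.0041e+5*I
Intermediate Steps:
R(N) = I*√190 (R(N) = √(-190) = I*√190)
v = 14137 (v = -211*(-67) = 14137)
(36676 + v)*(-3310 + R(-53)) = (36676 + 14137)*(-3310 + I*√190) = 50813*(-3310 + I*√190) = -168191030 + 50813*I*√190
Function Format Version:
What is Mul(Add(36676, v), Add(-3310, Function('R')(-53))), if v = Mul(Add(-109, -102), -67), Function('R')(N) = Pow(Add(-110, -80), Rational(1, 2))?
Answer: Add(-168191030, Mul(50813, I, Pow(190, Rational(1, 2)))) ≈ Add(-1.6819e+8, Mul(7.0041e+5, I))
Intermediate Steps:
Function('R')(N) = Mul(I, Pow(190, Rational(1, 2))) (Function('R')(N) = Pow(-190, Rational(1, 2)) = Mul(I, Pow(190, Rational(1, 2))))
v = 14137 (v = Mul(-211, -67) = 14137)
Mul(Add(36676, v), Add(-3310, Function('R')(-53))) = Mul(Add(36676, 14137), Add(-3310, Mul(I, Pow(190, Rational(1, 2))))) = Mul(50813, Add(-3310, Mul(I, Pow(190, Rational(1, 2))))) = Add(-168191030, Mul(50813, I, Pow(190, Rational(1, 2))))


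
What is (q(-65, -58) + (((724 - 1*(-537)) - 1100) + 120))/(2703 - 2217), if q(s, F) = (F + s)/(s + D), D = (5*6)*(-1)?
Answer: 13409/23085 ≈ 0.58085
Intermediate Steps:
D = -30 (D = 30*(-1) = -30)
q(s, F) = (F + s)/(-30 + s) (q(s, F) = (F + s)/(s - 30) = (F + s)/(-30 + s))
(q(-65, -58) + (((724 - 1*(-537)) - 1100) + 120))/(2703 - 2217) = ((-58 - 65)/(-30 - 65) + (((724 - 1*(-537)) - 1100) + 120))/(2703 - 2217) = (-123/(-95) + (((724 + 537) - 1100) + 120))/486 = (-1/95*(-123) + ((1261 - 1100) + 120))*(1/486) = (123/95 + (161 + 120))*(1/486) = (123/95 + 281)*(1/486) = (26818/95)*(1/486) = 13409/23085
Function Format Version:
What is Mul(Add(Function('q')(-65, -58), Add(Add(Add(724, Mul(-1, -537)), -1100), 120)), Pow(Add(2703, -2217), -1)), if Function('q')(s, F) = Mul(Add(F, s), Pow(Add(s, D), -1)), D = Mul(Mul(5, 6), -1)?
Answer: Rational(13409, 23085) ≈ 0.58085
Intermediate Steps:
D = -30 (D = Mul(30, -1) = -30)
Function('q')(s, F) = Mul(Pow(Add(-30, s), -1), Add(F, s)) (Function('q')(s, F) = Mul(Add(F, s), Pow(Add(s, -30), -1)) = Mul(Add(F, s), Pow(Add(-30, s), -1)) = Mul(Pow(Add(-30, s), -1), Add(F, s)))
Mul(Add(Function('q')(-65, -58), Add(Add(Add(724, Mul(-1, -537)), -1100), 120)), Pow(Add(2703, -2217), -1)) = Mul(Add(Mul(Pow(Add(-30, -65), -1), Add(-58, -65)), Add(Add(Add(724, Mul(-1, -537)), -1100), 120)), Pow(Add(2703, -2217), -1)) = Mul(Add(Mul(Pow(-95, -1), -123), Add(Add(Add(724, 537), -1100), 120)), Pow(486, -1)) = Mul(Add(Mul(Rational(-1, 95), -123), Add(Add(1261, -1100), 120)), Rational(1, 486)) = Mul(Add(Rational(123, 95), Add(161, 120)), Rational(1, 486)) = Mul(Add(Rational(123, 95), 281), Rational(1, 486)) = Mul(Rational(26818, 95), Rational(1, 486)) = Rational(13409, 23085)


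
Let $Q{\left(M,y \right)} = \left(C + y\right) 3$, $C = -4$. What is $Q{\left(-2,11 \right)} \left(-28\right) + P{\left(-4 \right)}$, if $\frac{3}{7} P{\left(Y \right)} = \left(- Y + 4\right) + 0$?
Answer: $- \frac{1708}{3} \approx -569.33$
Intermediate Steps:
$P{\left(Y \right)} = \frac{28}{3} - \frac{7 Y}{3}$ ($P{\left(Y \right)} = \frac{7 \left(\left(- Y + 4\right) + 0\right)}{3} = \frac{7 \left(\left(4 - Y\right) + 0\right)}{3} = \frac{7 \left(4 - Y\right)}{3} = \frac{28}{3} - \frac{7 Y}{3}$)
$Q{\left(M,y \right)} = -12 + 3 y$ ($Q{\left(M,y \right)} = \left(-4 + y\right) 3 = -12 + 3 y$)
$Q{\left(-2,11 \right)} \left(-28\right) + P{\left(-4 \right)} = \left(-12 + 3 \cdot 11\right) \left(-28\right) + \left(\frac{28}{3} - - \frac{28}{3}\right) = \left(-12 + 33\right) \left(-28\right) + \left(\frac{28}{3} + \frac{28}{3}\right) = 21 \left(-28\right) + \frac{56}{3} = -588 + \frac{56}{3} = - \frac{1708}{3}$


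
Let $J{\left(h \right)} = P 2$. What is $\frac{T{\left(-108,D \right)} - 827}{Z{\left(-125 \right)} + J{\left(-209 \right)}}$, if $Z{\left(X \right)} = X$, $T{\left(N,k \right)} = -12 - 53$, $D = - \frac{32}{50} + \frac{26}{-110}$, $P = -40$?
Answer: $\frac{892}{205} \approx 4.3512$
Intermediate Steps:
$D = - \frac{241}{275}$ ($D = \left(-32\right) \frac{1}{50} + 26 \left(- \frac{1}{110}\right) = - \frac{16}{25} - \frac{13}{55} = - \frac{241}{275} \approx -0.87636$)
$T{\left(N,k \right)} = -65$ ($T{\left(N,k \right)} = -12 - 53 = -65$)
$J{\left(h \right)} = -80$ ($J{\left(h \right)} = \left(-40\right) 2 = -80$)
$\frac{T{\left(-108,D \right)} - 827}{Z{\left(-125 \right)} + J{\left(-209 \right)}} = \frac{-65 - 827}{-125 - 80} = - \frac{892}{-205} = \left(-892\right) \left(- \frac{1}{205}\right) = \frac{892}{205}$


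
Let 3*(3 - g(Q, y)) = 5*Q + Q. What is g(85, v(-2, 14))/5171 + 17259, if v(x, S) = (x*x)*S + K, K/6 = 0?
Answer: 89246122/5171 ≈ 17259.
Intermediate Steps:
K = 0 (K = 6*0 = 0)
v(x, S) = S*x**2 (v(x, S) = (x*x)*S + 0 = x**2*S + 0 = S*x**2 + 0 = S*x**2)
g(Q, y) = 3 - 2*Q (g(Q, y) = 3 - (5*Q + Q)/3 = 3 - 2*Q)
g(85, v(-2, 14))/5171 + 17259 = (3 - 2*85)/5171 + 17259 = (3 - 170)*(1/5171) + 17259 = -167*1/5171 + 17259 = -167/5171 + 17259 = 89246122/5171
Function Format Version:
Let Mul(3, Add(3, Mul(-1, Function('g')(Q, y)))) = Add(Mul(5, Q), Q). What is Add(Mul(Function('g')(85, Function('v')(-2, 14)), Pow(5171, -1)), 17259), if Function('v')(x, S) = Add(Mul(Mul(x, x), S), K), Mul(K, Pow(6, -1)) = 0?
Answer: Rational(89246122, 5171) ≈ 17259.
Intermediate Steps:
K = 0 (K = Mul(6, 0) = 0)
Function('v')(x, S) = Mul(S, Pow(x, 2)) (Function('v')(x, S) = Add(Mul(Mul(x, x), S), 0) = Add(Mul(Pow(x, 2), S), 0) = Add(Mul(S, Pow(x, 2)), 0) = Mul(S, Pow(x, 2)))
Function('g')(Q, y) = Add(3, Mul(-2, Q)) (Function('g')(Q, y) = Add(3, Mul(Rational(-1, 3), Add(Mul(5, Q), Q))) = Add(3, Mul(Rational(-1, 3), Mul(6, Q))) = Add(3, Mul(-2, Q)))
Add(Mul(Function('g')(85, Function('v')(-2, 14)), Pow(5171, -1)), 17259) = Add(Mul(Add(3, Mul(-2, 85)), Pow(5171, -1)), 17259) = Add(Mul(Add(3, -170), Rational(1, 5171)), 17259) = Add(Mul(-167, Rational(1, 5171)), 17259) = Add(Rational(-167, 5171), 17259) = Rational(89246122, 5171)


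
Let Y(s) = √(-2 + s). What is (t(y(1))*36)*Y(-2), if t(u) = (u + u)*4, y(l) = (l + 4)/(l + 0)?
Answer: 2880*I ≈ 2880.0*I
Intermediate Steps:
y(l) = (4 + l)/l
t(u) = 8*u (t(u) = (2*u)*4 = 8*u)
(t(y(1))*36)*Y(-2) = ((8*((4 + 1)/1))*36)*√(-2 - 2) = ((8*(1*5))*36)*√(-4) = ((8*5)*36)*(2*I) = (40*36)*(2*I) = 1440*(2*I) = 2880*I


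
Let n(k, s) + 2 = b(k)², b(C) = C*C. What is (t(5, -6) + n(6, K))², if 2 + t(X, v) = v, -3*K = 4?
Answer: 1653796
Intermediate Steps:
K = -4/3 (K = -⅓*4 = -4/3 ≈ -1.3333)
t(X, v) = -2 + v
b(C) = C²
n(k, s) = -2 + k⁴ (n(k, s) = -2 + (k²)² = -2 + k⁴)
(t(5, -6) + n(6, K))² = ((-2 - 6) + (-2 + 6⁴))² = (-8 + (-2 + 1296))² = (-8 + 1294)² = 1286² = 1653796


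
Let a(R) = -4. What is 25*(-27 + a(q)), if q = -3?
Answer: -775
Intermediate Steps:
25*(-27 + a(q)) = 25*(-27 - 4) = 25*(-31) = -775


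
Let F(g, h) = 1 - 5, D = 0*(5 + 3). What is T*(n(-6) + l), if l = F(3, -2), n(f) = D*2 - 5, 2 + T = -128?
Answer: 1170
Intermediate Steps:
T = -130 (T = -2 - 128 = -130)
D = 0 (D = 0*8 = 0)
n(f) = -5 (n(f) = 0*2 - 5 = 0 - 5 = -5)
F(g, h) = -4
l = -4
T*(n(-6) + l) = -130*(-5 - 4) = -130*(-9) = 1170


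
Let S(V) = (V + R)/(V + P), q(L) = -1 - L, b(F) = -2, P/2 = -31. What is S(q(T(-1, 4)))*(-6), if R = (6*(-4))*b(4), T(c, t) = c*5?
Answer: 156/29 ≈ 5.3793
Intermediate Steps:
P = -62 (P = 2*(-31) = -62)
T(c, t) = 5*c
R = 48 (R = (6*(-4))*(-2) = -24*(-2) = 48)
S(V) = (48 + V)/(-62 + V) (S(V) = (V + 48)/(V - 62) = (48 + V)/(-62 + V))
S(q(T(-1, 4)))*(-6) = ((48 + (-1 - 5*(-1)))/(-62 + (-1 - 5*(-1))))*(-6) = ((48 + (-1 - 1*(-5)))/(-62 + (-1 - 1*(-5))))*(-6) = ((48 + (-1 + 5))/(-62 + (-1 + 5)))*(-6) = ((48 + 4)/(-62 + 4))*(-6) = (52/(-58))*(-6) = -1/58*52*(-6) = -26/29*(-6) = 156/29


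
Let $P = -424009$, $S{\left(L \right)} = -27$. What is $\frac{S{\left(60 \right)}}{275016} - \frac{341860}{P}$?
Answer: $\frac{31335173839}{38869753048} \approx 0.80616$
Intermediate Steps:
$\frac{S{\left(60 \right)}}{275016} - \frac{341860}{P} = - \frac{27}{275016} - \frac{341860}{-424009} = \left(-27\right) \frac{1}{275016} - - \frac{341860}{424009} = - \frac{9}{91672} + \frac{341860}{424009} = \frac{31335173839}{38869753048}$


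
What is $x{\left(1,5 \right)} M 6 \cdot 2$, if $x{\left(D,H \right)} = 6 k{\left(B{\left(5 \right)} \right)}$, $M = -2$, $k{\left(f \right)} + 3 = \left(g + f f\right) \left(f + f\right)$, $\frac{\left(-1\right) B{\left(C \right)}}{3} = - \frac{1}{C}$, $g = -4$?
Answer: $\frac{132624}{125} \approx 1061.0$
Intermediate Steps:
$B{\left(C \right)} = \frac{3}{C}$ ($B{\left(C \right)} = - 3 \left(- \frac{1}{C}\right) = \frac{3}{C}$)
$k{\left(f \right)} = -3 + 2 f \left(-4 + f^{2}\right)$ ($k{\left(f \right)} = -3 + \left(-4 + f f\right) \left(f + f\right) = -3 + \left(-4 + f^{2}\right) 2 f = -3 + 2 f \left(-4 + f^{2}\right)$)
$x{\left(D,H \right)} = - \frac{5526}{125}$ ($x{\left(D,H \right)} = 6 \left(-3 - 8 \cdot \frac{3}{5} + 2 \left(\frac{3}{5}\right)^{3}\right) = 6 \left(-3 - 8 \cdot 3 \cdot \frac{1}{5} + 2 \left(3 \cdot \frac{1}{5}\right)^{3}\right) = 6 \left(-3 - \frac{24}{5} + 2 \left(\frac{3}{5}\right)^{3}\right) = 6 \left(-3 - \frac{24}{5} + 2 \cdot \frac{27}{125}\right) = 6 \left(-3 - \frac{24}{5} + \frac{54}{125}\right) = 6 \left(- \frac{921}{125}\right) = - \frac{5526}{125}$)
$x{\left(1,5 \right)} M 6 \cdot 2 = \left(- \frac{5526}{125}\right) \left(-2\right) 6 \cdot 2 = \frac{11052}{125} \cdot 12 = \frac{132624}{125}$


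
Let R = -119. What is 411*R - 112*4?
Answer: -49357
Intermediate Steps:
411*R - 112*4 = 411*(-119) - 112*4 = -48909 - 448 = -49357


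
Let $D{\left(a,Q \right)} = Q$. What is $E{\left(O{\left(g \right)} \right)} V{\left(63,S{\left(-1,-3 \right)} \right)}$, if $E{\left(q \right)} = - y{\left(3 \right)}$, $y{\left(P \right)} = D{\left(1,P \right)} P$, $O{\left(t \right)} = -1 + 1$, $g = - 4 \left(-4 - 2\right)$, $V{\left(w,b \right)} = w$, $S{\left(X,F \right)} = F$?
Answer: $-567$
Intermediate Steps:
$g = 24$ ($g = \left(-4\right) \left(-6\right) = 24$)
$O{\left(t \right)} = 0$
$y{\left(P \right)} = P^{2}$ ($y{\left(P \right)} = P P = P^{2}$)
$E{\left(q \right)} = -9$ ($E{\left(q \right)} = - 3^{2} = \left(-1\right) 9 = -9$)
$E{\left(O{\left(g \right)} \right)} V{\left(63,S{\left(-1,-3 \right)} \right)} = \left(-9\right) 63 = -567$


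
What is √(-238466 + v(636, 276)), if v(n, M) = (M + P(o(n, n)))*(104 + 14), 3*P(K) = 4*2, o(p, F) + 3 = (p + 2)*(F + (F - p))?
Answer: 5*I*√74010/3 ≈ 453.41*I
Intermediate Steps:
o(p, F) = -3 + (2 + p)*(-p + 2*F) (o(p, F) = -3 + (p + 2)*(F + (F - p)) = -3 + (2 + p)*(-p + 2*F))
P(K) = 8/3 (P(K) = (4*2)/3 = (⅓)*8 = 8/3)
v(n, M) = 944/3 + 118*M (v(n, M) = (M + 8/3)*(104 + 14) = (8/3 + M)*118 = 944/3 + 118*M)
√(-238466 + v(636, 276)) = √(-238466 + (944/3 + 118*276)) = √(-238466 + (944/3 + 32568)) = √(-238466 + 98648/3) = √(-616750/3) = 5*I*√74010/3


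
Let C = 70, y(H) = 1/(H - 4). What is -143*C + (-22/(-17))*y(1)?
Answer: -510532/51 ≈ -10010.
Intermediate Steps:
y(H) = 1/(-4 + H)
-143*C + (-22/(-17))*y(1) = -143*70 + (-22/(-17))/(-4 + 1) = -10010 - 22*(-1/17)/(-3) = -10010 + (22/17)*(-⅓) = -10010 - 22/51 = -510532/51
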